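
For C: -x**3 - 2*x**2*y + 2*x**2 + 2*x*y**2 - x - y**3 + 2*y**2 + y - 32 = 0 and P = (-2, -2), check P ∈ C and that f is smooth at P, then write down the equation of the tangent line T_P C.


Tangent line at P: -29*x - 11*y - 80 = 0.

Step 1: f(-2, -2) = 0, so P lies on C.
Step 2: partial derivatives
  f_x(x, y) = -3*x**2 - 4*x*y + 4*x + 2*y**2 - 1, f_y(x, y) = -2*x**2 + 4*x*y - 3*y**2 + 4*y + 1.
  f_x(P) = -29, f_y(P) = -11 (gradient nonzero, so P is smooth).
Step 3: tangent line at P: -29·(x − -2) + -11·(y − -2) = 0.
Expanding: -29*x - 11*y - 80 = 0.


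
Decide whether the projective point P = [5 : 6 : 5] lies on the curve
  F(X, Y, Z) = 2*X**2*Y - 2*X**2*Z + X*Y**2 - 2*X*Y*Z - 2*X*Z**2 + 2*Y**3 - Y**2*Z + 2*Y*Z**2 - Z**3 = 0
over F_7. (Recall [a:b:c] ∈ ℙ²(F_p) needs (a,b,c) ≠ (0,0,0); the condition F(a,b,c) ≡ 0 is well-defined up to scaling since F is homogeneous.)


F(5,6,5) ≡ 2 (mod 7); P is NOT on the curve.

Evaluate F(5, 6, 5) term-by-term (mod 7).
  2*X**2*Y ↦ 2·25·6·1 = 300
  -2*X**2*Z ↦ -2·25·1·5 = -250
  X*Y**2 ↦ 1·5·36·1 = 180
  -2*X*Y*Z ↦ -2·5·6·5 = -300
  -2*X*Z**2 ↦ -2·5·1·25 = -250
  2*Y**3 ↦ 2·1·216·1 = 432
  -Y**2*Z ↦ -1·1·36·5 = -180
  2*Y*Z**2 ↦ 2·1·6·25 = 300
  -Z**3 ↦ -1·1·1·125 = -125
Sum: F(5, 6, 5) = (300) + (-250) + (180) + (-300) + (-250) + (432) + (-180) + (300) + (-125) = 107.
Reducing mod 7: 107 ≡ 2 (mod 7).
Since F(a, b, c) ≡ 2 ≠ 0 (mod 7), P does NOT lie on the curve.


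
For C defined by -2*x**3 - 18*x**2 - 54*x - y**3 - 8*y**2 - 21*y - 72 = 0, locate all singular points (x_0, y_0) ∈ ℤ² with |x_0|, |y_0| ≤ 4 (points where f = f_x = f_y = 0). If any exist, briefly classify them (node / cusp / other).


Singular points: {(-3, -3)}; classification: cusp.

Compute partial derivatives:
  f_x = -6*x**2 - 36*x - 54.
  f_y = -3*y**2 - 16*y - 21.
Scan x_0 ∈ {−4, ..., 4}. For each x_0, f_y(x_0, y) is a polynomial in y; find its integer roots y ∈ {−4, ..., 4}, then test f_x and f at those candidates.
  x = -4: f_y(-4, y) = -3*y**2 - 16*y - 21; vanishes at y ∈ {-3}. (-4, -3): f_x = -6 ≠ 0.
  x = -3: f_y(-3, y) = -3*y**2 - 16*y - 21; vanishes at y ∈ {-3}. (-3, -3): f_x = 0, f = 0 — SINGULAR.
  x = -2: f_y(-2, y) = -3*y**2 - 16*y - 21; vanishes at y ∈ {-3}. (-2, -3): f_x = -6 ≠ 0.
  x = -1: f_y(-1, y) = -3*y**2 - 16*y - 21; vanishes at y ∈ {-3}. (-1, -3): f_x = -24 ≠ 0.
  x = 0: f_y(0, y) = -3*y**2 - 16*y - 21; vanishes at y ∈ {-3}. (0, -3): f_x = -54 ≠ 0.
  x = 1: f_y(1, y) = -3*y**2 - 16*y - 21; vanishes at y ∈ {-3}. (1, -3): f_x = -96 ≠ 0.
  x = 2: f_y(2, y) = -3*y**2 - 16*y - 21; vanishes at y ∈ {-3}. (2, -3): f_x = -150 ≠ 0.
  x = 3: f_y(3, y) = -3*y**2 - 16*y - 21; vanishes at y ∈ {-3}. (3, -3): f_x = -216 ≠ 0.
  x = 4: f_y(4, y) = -3*y**2 - 16*y - 21; vanishes at y ∈ {-3}. (4, -3): f_x = -294 ≠ 0.
Only singular point on the grid: (-3, -3).
Classify: substitute x = -3 + u, y = -3 + v and expand: f = -2*u**3 - v**3 + v**2.
No constant or linear terms (consistent with a singular point). Quadratic part: v**2. Cubic part: -2*u**3 - v**3.
The quadratic part v**2 is a perfect square, so there is a single (double) tangent line v = 0, i.e. y = -3. Restricting the cubic part to that line (v = 0) leaves -2*u**3 ≠ 0, so f is not divisible by v and the branch is v² ≈ 2*u**3 to lowest order — this is a cusp.
Classification: cusp.


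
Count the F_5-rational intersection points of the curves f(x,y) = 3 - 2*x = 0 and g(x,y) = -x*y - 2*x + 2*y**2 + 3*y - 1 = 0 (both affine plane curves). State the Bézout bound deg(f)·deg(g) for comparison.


Common zeros: ∅; count = 0; Bézout bound = 2.

deg(f) = 1, deg(g) = 2, so Bézout bound = 2.
Scan x ∈ F_5. For each x, list the y ∈ F_5 with f(x, y) ≡ 0 and those with g(x, y) ≡ 0 (mod 5); the common zeros in that column are the intersection.
  x = 0: f ≡ 0 at y ∈ ∅; g ≡ 0 at y ∈ ∅; common: ∅.
  x = 1: f ≡ 0 at y ∈ ∅; g ≡ 0 at y ∈ ∅; common: ∅.
  x = 2: f ≡ 0 at y ∈ ∅; g ≡ 0 at y ∈ {0, 2}; common: ∅.
  x = 3: f ≡ 0 at y ∈ ∅; g ≡ 0 at y ∈ {1, 4}; common: ∅.
  x = 4: f ≡ 0 at y ∈ {0, 1, 2, 3, 4}; g ≡ 0 at y ∈ ∅; common: ∅.
Collecting: common zeros = ∅, so the count is 0.
Comparison with the Bézout bound: 0 ≤ 2 = deg(f)·deg(g), as expected for curves with no common component (the affine F_5-count falls short of the bound because intersections may lie at infinity, over extension fields, or carry multiplicity).


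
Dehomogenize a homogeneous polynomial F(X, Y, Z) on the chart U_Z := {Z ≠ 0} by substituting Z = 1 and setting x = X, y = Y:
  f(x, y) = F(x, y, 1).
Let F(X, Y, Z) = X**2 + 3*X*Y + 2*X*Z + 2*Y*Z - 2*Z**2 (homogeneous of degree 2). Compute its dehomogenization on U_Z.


f(x, y) = x**2 + 3*x*y + 2*x + 2*y - 2

On U_Z we set Z = 1. Each monomial c·X^i·Y^j·Z^k in F becomes c·x^i·y^j·1^k = c·x^i·y^j.
Substituting Z = 1: F(X, Y, 1) = x**2 + 3*x*y + 2*x + 2*y - 2.
Note: deg(f) ≤ deg(F) = 2; strict inequality happens when F is divisible by Z (lost terms).


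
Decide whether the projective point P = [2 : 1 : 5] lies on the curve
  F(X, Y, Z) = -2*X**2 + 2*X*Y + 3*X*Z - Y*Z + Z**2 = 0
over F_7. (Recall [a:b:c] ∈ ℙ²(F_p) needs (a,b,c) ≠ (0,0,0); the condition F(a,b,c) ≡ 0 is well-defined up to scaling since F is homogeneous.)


F(2,1,5) ≡ 4 (mod 7); P is NOT on the curve.

Evaluate F(2, 1, 5) term-by-term (mod 7).
  -2*X**2 ↦ -2·4·1·1 = -8
  2*X*Y ↦ 2·2·1·1 = 4
  3*X*Z ↦ 3·2·1·5 = 30
  -Y*Z ↦ -1·1·1·5 = -5
  Z**2 ↦ 1·1·1·25 = 25
Sum: F(2, 1, 5) = (-8) + (4) + (30) + (-5) + (25) = 46.
Reducing mod 7: 46 ≡ 4 (mod 7).
Since F(a, b, c) ≡ 4 ≠ 0 (mod 7), P does NOT lie on the curve.


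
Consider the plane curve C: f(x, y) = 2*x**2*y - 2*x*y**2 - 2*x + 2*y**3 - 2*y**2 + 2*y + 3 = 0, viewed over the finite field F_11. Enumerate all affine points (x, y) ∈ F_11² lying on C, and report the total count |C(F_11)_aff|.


Affine F_11-points: {(0, 7), (2, 2), (2, 6), (3, 1), (3, 4), (3, 10), (4, 4), (4, 5), (4, 7), (6, 2), (6, 6), (6, 10), (7, 0), (10, 1), (10, 5)}; count = 15.

For each of the 121 pairs (x, y) ∈ F_11², evaluate f(x, y) mod 11. Record the zeros.
  x = 0: [0↦3, 1↦5, 2↦4, 3↦1, 4↦8, 5↦4, 6↦1, 7↦0, 8↦2, 9↦8, 10↦8]  zeros at y ∈ {7}
  x = 1: [0↦1, 1↦3, 2↦9, 3↦9, 4↦4, 5↦6, 6↦5, 7↦2, 8↦9, 9↦5, 10↦2]  zeros at y ∈ ∅
  x = 2: [0↦10, 1↦5, 2↦0, 3↦7, 4↦5, 5↦6, 6↦0, 7↦10, 8↦4, 9↦5, 10↦3]  zeros at y ∈ {2, 6}
  x = 3: [0↦8, 1↦0, 2↦10, 3↦6, 4↦0, 5↦4, 6↦8, 7↦2, 8↦9, 9↦8, 10↦0]  zeros at y ∈ {1, 4, 10}
  x = 4: [0↦6, 1↦10, 2↦6, 3↦6, 4↦0, 5↦0, 6↦7, 7↦0, 8↦2, 9↦3, 10↦4]  zeros at y ∈ {4, 5, 7}
  x = 5: [0↦4, 1↦2, 2↦10, 3↦7, 4↦5, 5↦5, 6↦8, 7↦4, 8↦5, 9↦1, 10↦4]  zeros at y ∈ ∅
  x = 6: [0↦2, 1↦9, 2↦0, 3↦9, 4↦4, 5↦8, 6↦0, 7↦3, 8↦7, 9↦2, 10↦0]  zeros at y ∈ {2, 6, 10}
  x = 7: [0↦0, 1↦9, 2↦9, 3↦1, 4↦8, 5↦9, 6↦5, 7↦8, 8↦8, 9↦6, 10↦3]  zeros at y ∈ {0}
  x = 8: [0↦9, 1↦2, 2↦4, 3↦5, 4↦6, 5↦8, 6↦1, 7↦8, 8↦8, 9↦2, 10↦2]  zeros at y ∈ ∅
  x = 9: [0↦7, 1↦10, 2↦7, 3↦10, 4↦9, 5↦5, 6↦10, 7↦3, 8↦7, 9↦1, 10↦8]  zeros at y ∈ ∅
  x = 10: [0↦5, 1↦0, 2↦7, 3↦5, 4↦6, 5↦0, 6↦10, 7↦4, 8↦5, 9↦3, 10↦10]  zeros at y ∈ {1, 5}
Collecting zeros: affine points = {(0, 7), (2, 2), (2, 6), (3, 1), (3, 4), (3, 10), (4, 4), (4, 5), (4, 7), (6, 2), (6, 6), (6, 10), (7, 0), (10, 1), (10, 5)}.
Total count |C(F_11)_aff| = 15.


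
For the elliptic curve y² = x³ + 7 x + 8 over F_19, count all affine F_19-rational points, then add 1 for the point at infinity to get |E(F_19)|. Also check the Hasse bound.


Affine points = {(1, 4), (1, 15), (2, 7), (2, 12), (4, 9), (4, 10), (5, 4), (5, 15), (6, 0), (7, 1), (7, 18), (8, 5), (8, 14), (13, 4), (13, 15), (14, 0), (15, 7), (15, 12), (16, 6), (16, 13), (17, 9), (17, 10), (18, 0)}; affine count = 23; |E(F_19)| = 24.

Discriminant check: Δ ∝ 4a³ + 27b² = 4·7³ + 27·8² = 4·343 + 27·64 ≡ 3 (mod 19). Nonzero ⇒ E is nonsingular.
For each x ∈ F_19, compute rhs = x³ + 7·x + 8 mod 19, then count y ∈ F_19 with y² ≡ rhs.
  x = 0: rhs = 8, matching y values: none (0 points).
  x = 1: rhs = 16, matching y values: 4, 15 (2 points).
  x = 2: rhs = 11, matching y values: 7, 12 (2 points).
  x = 3: rhs = 18, matching y values: none (0 points).
  x = 4: rhs = 5, matching y values: 9, 10 (2 points).
  x = 5: rhs = 16, matching y values: 4, 15 (2 points).
  x = 6: rhs = 0, matching y values: 0 (1 points).
  x = 7: rhs = 1, matching y values: 1, 18 (2 points).
  x = 8: rhs = 6, matching y values: 5, 14 (2 points).
  x = 9: rhs = 2, matching y values: none (0 points).
  x = 10: rhs = 14, matching y values: none (0 points).
  x = 11: rhs = 10, matching y values: none (0 points).
  x = 12: rhs = 15, matching y values: none (0 points).
  x = 13: rhs = 16, matching y values: 4, 15 (2 points).
  x = 14: rhs = 0, matching y values: 0 (1 points).
  x = 15: rhs = 11, matching y values: 7, 12 (2 points).
  x = 16: rhs = 17, matching y values: 6, 13 (2 points).
  x = 17: rhs = 5, matching y values: 9, 10 (2 points).
  x = 18: rhs = 0, matching y values: 0 (1 points).
Total affine count: 23.
Full point count |E(F_19)| = 23 + 1 = 24.
Hasse bound: |24 − (19+1)| = |4| = 4 ≤ 2√19 ≈ 8.7178 ✓.


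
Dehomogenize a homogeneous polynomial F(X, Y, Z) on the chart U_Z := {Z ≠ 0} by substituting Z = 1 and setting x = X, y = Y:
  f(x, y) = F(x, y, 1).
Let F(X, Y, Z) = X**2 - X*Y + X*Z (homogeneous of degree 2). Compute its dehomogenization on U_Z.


f(x, y) = x**2 - x*y + x

On U_Z we set Z = 1. Each monomial c·X^i·Y^j·Z^k in F becomes c·x^i·y^j·1^k = c·x^i·y^j.
Substituting Z = 1: F(X, Y, 1) = x**2 - x*y + x.
Note: deg(f) ≤ deg(F) = 2; strict inequality happens when F is divisible by Z (lost terms).


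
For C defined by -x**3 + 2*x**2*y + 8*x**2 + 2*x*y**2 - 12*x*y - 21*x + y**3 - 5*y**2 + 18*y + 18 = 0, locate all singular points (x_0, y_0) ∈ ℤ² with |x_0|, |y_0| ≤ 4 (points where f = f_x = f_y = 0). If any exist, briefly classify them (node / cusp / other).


Singular points: {(3, 0)}; classification: node.

Compute partial derivatives:
  f_x = -3*x**2 + 4*x*y + 16*x + 2*y**2 - 12*y - 21.
  f_y = 2*x**2 + 4*x*y - 12*x + 3*y**2 - 10*y + 18.
Scan x_0 ∈ {−4, ..., 4}. For each x_0, f_y(x_0, y) is a polynomial in y; find its integer roots y ∈ {−4, ..., 4}, then test f_x and f at those candidates.
  x = -4: f_y(-4, y) = 3*y**2 - 26*y + 98; no integer root y with |y| ≤ 4.
  x = -3: f_y(-3, y) = 3*y**2 - 22*y + 72; no integer root y with |y| ≤ 4.
  x = -2: f_y(-2, y) = 3*y**2 - 18*y + 50; no integer root y with |y| ≤ 4.
  x = -1: f_y(-1, y) = 3*y**2 - 14*y + 32; no integer root y with |y| ≤ 4.
  x = 0: f_y(0, y) = 3*y**2 - 10*y + 18; no integer root y with |y| ≤ 4.
  x = 1: f_y(1, y) = 3*y**2 - 6*y + 8; no integer root y with |y| ≤ 4.
  x = 2: f_y(2, y) = 3*y**2 - 2*y + 2; no integer root y with |y| ≤ 4.
  x = 3: f_y(3, y) = 3*y**2 + 2*y; vanishes at y ∈ {0}. (3, 0): f_x = 0, f = 0 — SINGULAR.
  x = 4: f_y(4, y) = 3*y**2 + 6*y + 2; no integer root y with |y| ≤ 4.
Only singular point on the grid: (3, 0).
Classify: substitute x = 3 + u, y = 0 + v and expand: f = -u**3 + 2*u**2*v - u**2 + 2*u*v**2 + v**3 + v**2.
No constant or linear terms (consistent with a singular point). Quadratic part: -u**2 + v**2. Cubic part: -u**3 + 2*u**2*v + 2*u*v**2 + v**3.
The quadratic part v**2 - u**2 = (v − u)(v + u) splits into two distinct linear factors, so there are two distinct tangent lines y − 0 = ±(x − 3) — this is a node (ordinary double point).
Classification: node.


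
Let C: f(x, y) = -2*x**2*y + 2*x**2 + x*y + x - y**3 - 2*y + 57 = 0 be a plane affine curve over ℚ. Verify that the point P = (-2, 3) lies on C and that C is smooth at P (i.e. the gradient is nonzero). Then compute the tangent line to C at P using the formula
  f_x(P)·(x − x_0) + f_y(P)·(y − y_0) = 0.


Tangent line at P: 20*x - 39*y + 157 = 0.

Step 1: f(-2, 3) = 0, so P lies on C.
Step 2: partial derivatives
  f_x(x, y) = -4*x*y + 4*x + y + 1, f_y(x, y) = -2*x**2 + x - 3*y**2 - 2.
  f_x(P) = 20, f_y(P) = -39 (gradient nonzero, so P is smooth).
Step 3: tangent line at P: 20·(x − -2) + -39·(y − 3) = 0.
Expanding: 20*x - 39*y + 157 = 0.


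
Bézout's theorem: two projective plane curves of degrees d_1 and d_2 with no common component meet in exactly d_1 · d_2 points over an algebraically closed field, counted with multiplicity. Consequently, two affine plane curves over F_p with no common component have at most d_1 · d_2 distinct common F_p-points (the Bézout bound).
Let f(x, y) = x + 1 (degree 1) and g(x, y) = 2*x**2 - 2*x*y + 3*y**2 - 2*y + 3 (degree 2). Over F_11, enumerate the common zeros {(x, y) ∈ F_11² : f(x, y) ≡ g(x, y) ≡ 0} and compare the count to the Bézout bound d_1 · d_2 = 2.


Common zeros: ∅; count = 0; Bézout bound = 2.

deg(f) = 1, deg(g) = 2, so Bézout bound = 2.
Scan x ∈ F_11. For each x, list the y ∈ F_11 with f(x, y) ≡ 0 and those with g(x, y) ≡ 0 (mod 11); the common zeros in that column are the intersection.
  x = 0: f ≡ 0 at y ∈ ∅; g ≡ 0 at y ∈ {2, 6}; common: ∅.
  x = 1: f ≡ 0 at y ∈ ∅; g ≡ 0 at y ∈ {8}; common: ∅.
  x = 2: f ≡ 0 at y ∈ ∅; g ≡ 0 at y ∈ {0, 2}; common: ∅.
  x = 3: f ≡ 0 at y ∈ ∅; g ≡ 0 at y ∈ ∅; common: ∅.
  x = 4: f ≡ 0 at y ∈ ∅; g ≡ 0 at y ∈ ∅; common: ∅.
  x = 5: f ≡ 0 at y ∈ ∅; g ≡ 0 at y ∈ {1, 3}; common: ∅.
  x = 6: f ≡ 0 at y ∈ ∅; g ≡ 0 at y ∈ {6}; common: ∅.
  x = 7: f ≡ 0 at y ∈ ∅; g ≡ 0 at y ∈ {1, 8}; common: ∅.
  x = 8: f ≡ 0 at y ∈ ∅; g ≡ 0 at y ∈ ∅; common: ∅.
  x = 9: f ≡ 0 at y ∈ ∅; g ≡ 0 at y ∈ {0, 3}; common: ∅.
  x = 10: f ≡ 0 at y ∈ {0, 1, 2, 3, 4, 5, 6, 7, 8, 9, 10}; g ≡ 0 at y ∈ ∅; common: ∅.
Collecting: common zeros = ∅, so the count is 0.
Comparison with the Bézout bound: 0 ≤ 2 = deg(f)·deg(g), as expected for curves with no common component (the affine F_11-count falls short of the bound because intersections may lie at infinity, over extension fields, or carry multiplicity).


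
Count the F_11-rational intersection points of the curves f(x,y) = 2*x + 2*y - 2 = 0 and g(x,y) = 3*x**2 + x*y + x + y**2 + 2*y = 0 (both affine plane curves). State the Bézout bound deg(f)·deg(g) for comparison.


Common zeros: {(2, 10), (6, 6)}; count = 2; Bézout bound = 2.

deg(f) = 1, deg(g) = 2, so Bézout bound = 2.
Scan x ∈ F_11. For each x, list the y ∈ F_11 with f(x, y) ≡ 0 and those with g(x, y) ≡ 0 (mod 11); the common zeros in that column are the intersection.
  x = 0: f ≡ 0 at y ∈ {1}; g ≡ 0 at y ∈ {0, 9}; common: ∅.
  x = 1: f ≡ 0 at y ∈ {0}; g ≡ 0 at y ∈ {3, 5}; common: ∅.
  x = 2: f ≡ 0 at y ∈ {10}; g ≡ 0 at y ∈ {8, 10}; common: {10}.
  x = 3: f ≡ 0 at y ∈ {9}; g ≡ 0 at y ∈ {2, 4}; common: ∅.
  x = 4: f ≡ 0 at y ∈ {8}; g ≡ 0 at y ∈ {7, 9}; common: ∅.
  x = 5: f ≡ 0 at y ∈ {7}; g ≡ 0 at y ∈ {1, 3}; common: ∅.
  x = 6: f ≡ 0 at y ∈ {6}; g ≡ 0 at y ∈ {6, 8}; common: {6}.
  x = 7: f ≡ 0 at y ∈ {5}; g ≡ 0 at y ∈ {0, 2}; common: ∅.
  x = 8: f ≡ 0 at y ∈ {4}; g ≡ 0 at y ∈ {5, 7}; common: ∅.
  x = 9: f ≡ 0 at y ∈ {3}; g ≡ 0 at y ∈ {1, 10}; common: ∅.
  x = 10: f ≡ 0 at y ∈ {2}; g ≡ 0 at y ∈ {4, 6}; common: ∅.
Collecting: common zeros = {(2, 10), (6, 6)}, so the count is 2.
Comparison with the Bézout bound: 2 ≤ 2 = deg(f)·deg(g), as expected for curves with no common component (the bound is attained).


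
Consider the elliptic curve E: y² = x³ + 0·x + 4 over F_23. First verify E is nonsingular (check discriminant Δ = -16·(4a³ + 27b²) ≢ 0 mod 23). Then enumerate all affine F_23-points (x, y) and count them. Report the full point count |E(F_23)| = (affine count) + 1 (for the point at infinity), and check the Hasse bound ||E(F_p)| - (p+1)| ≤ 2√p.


Affine points = {(0, 2), (0, 21), (2, 9), (2, 14), (3, 10), (3, 13), (6, 6), (6, 17), (7, 5), (7, 18), (11, 1), (11, 22), (13, 4), (13, 19), (16, 11), (16, 12), (17, 8), (17, 15), (19, 3), (19, 20), (20, 0), (22, 7), (22, 16)}; affine count = 23; |E(F_23)| = 24.

Discriminant check: Δ ∝ 4a³ + 27b² = 4·0³ + 27·4² = 4·0 + 27·16 ≡ 18 (mod 23). Nonzero ⇒ E is nonsingular.
For each x ∈ F_23, compute rhs = x³ + 0·x + 4 mod 23, then count y ∈ F_23 with y² ≡ rhs.
  x = 0: rhs = 4, matching y values: 2, 21 (2 points).
  x = 1: rhs = 5, matching y values: none (0 points).
  x = 2: rhs = 12, matching y values: 9, 14 (2 points).
  x = 3: rhs = 8, matching y values: 10, 13 (2 points).
  x = 4: rhs = 22, matching y values: none (0 points).
  x = 5: rhs = 14, matching y values: none (0 points).
  x = 6: rhs = 13, matching y values: 6, 17 (2 points).
  x = 7: rhs = 2, matching y values: 5, 18 (2 points).
  x = 8: rhs = 10, matching y values: none (0 points).
  x = 9: rhs = 20, matching y values: none (0 points).
  x = 10: rhs = 15, matching y values: none (0 points).
  x = 11: rhs = 1, matching y values: 1, 22 (2 points).
  x = 12: rhs = 7, matching y values: none (0 points).
  x = 13: rhs = 16, matching y values: 4, 19 (2 points).
  x = 14: rhs = 11, matching y values: none (0 points).
  x = 15: rhs = 21, matching y values: none (0 points).
  x = 16: rhs = 6, matching y values: 11, 12 (2 points).
  x = 17: rhs = 18, matching y values: 8, 15 (2 points).
  x = 18: rhs = 17, matching y values: none (0 points).
  x = 19: rhs = 9, matching y values: 3, 20 (2 points).
  x = 20: rhs = 0, matching y values: 0 (1 points).
  x = 21: rhs = 19, matching y values: none (0 points).
  x = 22: rhs = 3, matching y values: 7, 16 (2 points).
Total affine count: 23.
Full point count |E(F_23)| = 23 + 1 = 24.
Hasse bound: |24 − (23+1)| = |0| = 0 ≤ 2√23 ≈ 9.5917 ✓.


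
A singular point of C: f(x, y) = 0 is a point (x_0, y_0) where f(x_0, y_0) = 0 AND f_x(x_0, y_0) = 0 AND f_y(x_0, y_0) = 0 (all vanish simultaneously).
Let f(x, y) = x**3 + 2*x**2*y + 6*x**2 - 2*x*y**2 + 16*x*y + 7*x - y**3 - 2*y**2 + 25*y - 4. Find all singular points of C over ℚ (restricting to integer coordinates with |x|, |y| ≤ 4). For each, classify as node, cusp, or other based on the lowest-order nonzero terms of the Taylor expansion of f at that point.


Singular points: {(-3, 1)}; classification: node.

Compute partial derivatives:
  f_x = 3*x**2 + 4*x*y + 12*x - 2*y**2 + 16*y + 7.
  f_y = 2*x**2 - 4*x*y + 16*x - 3*y**2 - 4*y + 25.
Scan x_0 ∈ {−4, ..., 4}. For each x_0, f_y(x_0, y) is a polynomial in y; find its integer roots y ∈ {−4, ..., 4}, then test f_x and f at those candidates.
  x = -4: f_y(-4, y) = -3*y**2 + 12*y - 7; no integer root y with |y| ≤ 4.
  x = -3: f_y(-3, y) = -3*y**2 + 8*y - 5; vanishes at y ∈ {1}. (-3, 1): f_x = 0, f = 0 — SINGULAR.
  x = -2: f_y(-2, y) = -3*y**2 + 4*y + 1; no integer root y with |y| ≤ 4.
  x = -1: f_y(-1, y) = 11 - 3*y**2; no integer root y with |y| ≤ 4.
  x = 0: f_y(0, y) = -3*y**2 - 4*y + 25; no integer root y with |y| ≤ 4.
  x = 1: f_y(1, y) = -3*y**2 - 8*y + 43; no integer root y with |y| ≤ 4.
  x = 2: f_y(2, y) = -3*y**2 - 12*y + 65; no integer root y with |y| ≤ 4.
  x = 3: f_y(3, y) = -3*y**2 - 16*y + 91; no integer root y with |y| ≤ 4.
  x = 4: f_y(4, y) = -3*y**2 - 20*y + 121; no integer root y with |y| ≤ 4.
Only singular point on the grid: (-3, 1).
Classify: substitute x = -3 + u, y = 1 + v and expand: f = u**3 + 2*u**2*v - u**2 - 2*u*v**2 - v**3 + v**2.
No constant or linear terms (consistent with a singular point). Quadratic part: -u**2 + v**2. Cubic part: u**3 + 2*u**2*v - 2*u*v**2 - v**3.
The quadratic part v**2 - u**2 = (v − u)(v + u) splits into two distinct linear factors, so there are two distinct tangent lines y − 1 = ±(x − -3) — this is a node (ordinary double point).
Classification: node.


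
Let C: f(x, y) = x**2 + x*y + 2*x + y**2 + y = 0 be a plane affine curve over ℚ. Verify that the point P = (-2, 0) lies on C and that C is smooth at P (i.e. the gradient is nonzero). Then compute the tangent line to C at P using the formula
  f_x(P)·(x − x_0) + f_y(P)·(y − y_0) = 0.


Tangent line at P: -2*x - y - 4 = 0.

Step 1: f(-2, 0) = 0, so P lies on C.
Step 2: partial derivatives
  f_x(x, y) = 2*x + y + 2, f_y(x, y) = x + 2*y + 1.
  f_x(P) = -2, f_y(P) = -1 (gradient nonzero, so P is smooth).
Step 3: tangent line at P: -2·(x − -2) + -1·(y − 0) = 0.
Expanding: -2*x - y - 4 = 0.


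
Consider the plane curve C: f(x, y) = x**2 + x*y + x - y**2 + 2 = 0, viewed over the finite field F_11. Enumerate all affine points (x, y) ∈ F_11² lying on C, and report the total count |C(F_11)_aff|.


Affine F_11-points: {(2, 4), (2, 9), (4, 0), (4, 4), (6, 0), (6, 6), (9, 3), (9, 6), (10, 1), (10, 9)}; count = 10.

For each of the 121 pairs (x, y) ∈ F_11², evaluate f(x, y) mod 11. Record the zeros.
  x = 0: [0↦2, 1↦1, 2↦9, 3↦4, 4↦8, 5↦10, 6↦10, 7↦8, 8↦4, 9↦9, 10↦1]  zeros at y ∈ ∅
  x = 1: [0↦4, 1↦4, 2↦2, 3↦9, 4↦3, 5↦6, 6↦7, 7↦6, 8↦3, 9↦9, 10↦2]  zeros at y ∈ ∅
  x = 2: [0↦8, 1↦9, 2↦8, 3↦5, 4↦0, 5↦4, 6↦6, 7↦6, 8↦4, 9↦0, 10↦5]  zeros at y ∈ {4, 9}
  x = 3: [0↦3, 1↦5, 2↦5, 3↦3, 4↦10, 5↦4, 6↦7, 7↦8, 8↦7, 9↦4, 10↦10]  zeros at y ∈ ∅
  x = 4: [0↦0, 1↦3, 2↦4, 3↦3, 4↦0, 5↦6, 6↦10, 7↦1, 8↦1, 9↦10, 10↦6]  zeros at y ∈ {0, 4}
  x = 5: [0↦10, 1↦3, 2↦5, 3↦5, 4↦3, 5↦10, 6↦4, 7↦7, 8↦8, 9↦7, 10↦4]  zeros at y ∈ ∅
  x = 6: [0↦0, 1↦5, 2↦8, 3↦9, 4↦8, 5↦5, 6↦0, 7↦4, 8↦6, 9↦6, 10↦4]  zeros at y ∈ {0, 6}
  x = 7: [0↦3, 1↦9, 2↦2, 3↦4, 4↦4, 5↦2, 6↦9, 7↦3, 8↦6, 9↦7, 10↦6]  zeros at y ∈ ∅
  x = 8: [0↦8, 1↦4, 2↦9, 3↦1, 4↦2, 5↦1, 6↦9, 7↦4, 8↦8, 9↦10, 10↦10]  zeros at y ∈ ∅
  x = 9: [0↦4, 1↦1, 2↦7, 3↦0, 4↦2, 5↦2, 6↦0, 7↦7, 8↦1, 9↦4, 10↦5]  zeros at y ∈ {3, 6}
  x = 10: [0↦2, 1↦0, 2↦7, 3↦1, 4↦4, 5↦5, 6↦4, 7↦1, 8↦7, 9↦0, 10↦2]  zeros at y ∈ {1, 9}
Collecting zeros: affine points = {(2, 4), (2, 9), (4, 0), (4, 4), (6, 0), (6, 6), (9, 3), (9, 6), (10, 1), (10, 9)}.
Total count |C(F_11)_aff| = 10.


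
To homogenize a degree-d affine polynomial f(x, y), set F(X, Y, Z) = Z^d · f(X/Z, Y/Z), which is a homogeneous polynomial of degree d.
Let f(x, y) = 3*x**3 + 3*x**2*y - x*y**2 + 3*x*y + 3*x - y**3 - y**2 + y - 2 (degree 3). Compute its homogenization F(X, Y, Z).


F(X, Y, Z) = 3*X**3 + 3*X**2*Y - X*Y**2 + 3*X*Y*Z + 3*X*Z**2 - Y**3 - Y**2*Z + Y*Z**2 - 2*Z**3

deg(f) = 3.
Substitute x = X/Z, y = Y/Z into f, then multiply by Z^3.
  monomial 3·x^3·y^0 ↦ 3·X^3·Y^0·Z^0.
  monomial 3·x^2·y^1 ↦ 3·X^2·Y^1·Z^0.
  monomial -1·x^1·y^2 ↦ -1·X^1·Y^2·Z^0.
  monomial 3·x^1·y^1 ↦ 3·X^1·Y^1·Z^1.
  monomial 3·x^1·y^0 ↦ 3·X^1·Y^0·Z^2.
  monomial -1·x^0·y^3 ↦ -1·X^0·Y^3·Z^0.
  monomial -1·x^0·y^2 ↦ -1·X^0·Y^2·Z^1.
  monomial 1·x^0·y^1 ↦ 1·X^0·Y^1·Z^2.
  monomial -2·x^0·y^0 ↦ -2·X^0·Y^0·Z^3.
Collecting: F(X, Y, Z) = 3*X**3 + 3*X**2*Y - X*Y**2 + 3*X*Y*Z + 3*X*Z**2 - Y**3 - Y**2*Z + Y*Z**2 - 2*Z**3.


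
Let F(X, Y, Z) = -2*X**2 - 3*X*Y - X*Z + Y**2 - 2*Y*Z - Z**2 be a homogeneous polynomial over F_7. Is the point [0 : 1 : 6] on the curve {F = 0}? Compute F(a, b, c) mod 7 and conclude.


F(0,1,6) ≡ 2 (mod 7); P is NOT on the curve.

Evaluate F(0, 1, 6) term-by-term (mod 7).
  -2*X**2 ↦ -2·0·1·1 = 0
  -3*X*Y ↦ -3·0·1·1 = 0
  -X*Z ↦ -1·0·1·6 = 0
  Y**2 ↦ 1·1·1·1 = 1
  -2*Y*Z ↦ -2·1·1·6 = -12
  -Z**2 ↦ -1·1·1·36 = -36
Sum: F(0, 1, 6) = (0) + (0) + (0) + (1) + (-12) + (-36) = -47.
Reducing mod 7: -47 ≡ 2 (mod 7).
Since F(a, b, c) ≡ 2 ≠ 0 (mod 7), P does NOT lie on the curve.


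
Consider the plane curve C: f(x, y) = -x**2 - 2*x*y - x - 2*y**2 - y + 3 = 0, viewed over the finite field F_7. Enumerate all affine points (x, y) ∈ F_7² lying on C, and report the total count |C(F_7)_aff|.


Affine F_7-points: {(0, 1), (0, 2), (2, 2), (2, 6), (4, 1), (4, 5), (6, 5), (6, 6)}; count = 8.

For each of the 49 pairs (x, y) ∈ F_7², evaluate f(x, y) mod 7. Record the zeros.
  x = 0: [0↦3, 1↦0, 2↦0, 3↦3, 4↦2, 5↦4, 6↦2]  zeros at y ∈ {1, 2}
  x = 1: [0↦1, 1↦3, 2↦1, 3↦2, 4↦6, 5↦6, 6↦2]  zeros at y ∈ ∅
  x = 2: [0↦4, 1↦4, 2↦0, 3↦6, 4↦1, 5↦6, 6↦0]  zeros at y ∈ {2, 6}
  x = 3: [0↦5, 1↦3, 2↦4, 3↦1, 4↦1, 5↦4, 6↦3]  zeros at y ∈ ∅
  x = 4: [0↦4, 1↦0, 2↦6, 3↦1, 4↦6, 5↦0, 6↦4]  zeros at y ∈ {1, 5}
  x = 5: [0↦1, 1↦2, 2↦6, 3↦6, 4↦2, 5↦1, 6↦3]  zeros at y ∈ ∅
  x = 6: [0↦3, 1↦2, 2↦4, 3↦2, 4↦3, 5↦0, 6↦0]  zeros at y ∈ {5, 6}
Collecting zeros: affine points = {(0, 1), (0, 2), (2, 2), (2, 6), (4, 1), (4, 5), (6, 5), (6, 6)}.
Total count |C(F_7)_aff| = 8.


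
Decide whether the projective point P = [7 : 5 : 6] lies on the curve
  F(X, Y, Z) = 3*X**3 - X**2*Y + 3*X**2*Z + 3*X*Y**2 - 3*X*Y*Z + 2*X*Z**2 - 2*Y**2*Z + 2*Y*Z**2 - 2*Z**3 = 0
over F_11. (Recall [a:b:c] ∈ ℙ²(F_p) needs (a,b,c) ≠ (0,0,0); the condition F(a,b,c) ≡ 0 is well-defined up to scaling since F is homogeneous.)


F(7,5,6) ≡ 10 (mod 11); P is NOT on the curve.

Evaluate F(7, 5, 6) term-by-term (mod 11).
  3*X**3 ↦ 3·343·1·1 = 1029
  -X**2*Y ↦ -1·49·5·1 = -245
  3*X**2*Z ↦ 3·49·1·6 = 882
  3*X*Y**2 ↦ 3·7·25·1 = 525
  -3*X*Y*Z ↦ -3·7·5·6 = -630
  2*X*Z**2 ↦ 2·7·1·36 = 504
  -2*Y**2*Z ↦ -2·1·25·6 = -300
  2*Y*Z**2 ↦ 2·1·5·36 = 360
  -2*Z**3 ↦ -2·1·1·216 = -432
Sum: F(7, 5, 6) = (1029) + (-245) + (882) + (525) + (-630) + (504) + (-300) + (360) + (-432) = 1693.
Reducing mod 11: 1693 ≡ 10 (mod 11).
Since F(a, b, c) ≡ 10 ≠ 0 (mod 11), P does NOT lie on the curve.


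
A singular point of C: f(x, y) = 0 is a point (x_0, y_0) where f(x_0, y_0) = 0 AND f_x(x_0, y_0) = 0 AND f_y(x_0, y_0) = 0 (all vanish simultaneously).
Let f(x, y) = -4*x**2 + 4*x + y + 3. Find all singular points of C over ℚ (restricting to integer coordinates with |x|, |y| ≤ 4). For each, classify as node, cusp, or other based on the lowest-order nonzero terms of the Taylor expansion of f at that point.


No singular points in the scanned grid; C is smooth there.

Compute partial derivatives:
  f_x = 4 - 8*x.
  f_y = 1.
f_y = 1 is a nonzero constant, so f_y never vanishes: no point (x, y) can satisfy f = f_x = f_y = 0. In particular no (x, y) ∈ {−4, ..., 4}² is singular; the curve is smooth.


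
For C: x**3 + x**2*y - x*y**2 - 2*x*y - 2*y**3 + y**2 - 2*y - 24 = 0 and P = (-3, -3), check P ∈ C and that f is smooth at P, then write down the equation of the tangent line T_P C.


Tangent line at P: 42*x - 65*y - 69 = 0.

Step 1: f(-3, -3) = 0, so P lies on C.
Step 2: partial derivatives
  f_x(x, y) = 3*x**2 + 2*x*y - y**2 - 2*y, f_y(x, y) = x**2 - 2*x*y - 2*x - 6*y**2 + 2*y - 2.
  f_x(P) = 42, f_y(P) = -65 (gradient nonzero, so P is smooth).
Step 3: tangent line at P: 42·(x − -3) + -65·(y − -3) = 0.
Expanding: 42*x - 65*y - 69 = 0.


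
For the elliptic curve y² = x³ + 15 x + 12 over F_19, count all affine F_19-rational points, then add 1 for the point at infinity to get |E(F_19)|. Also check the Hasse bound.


Affine points = {(1, 3), (1, 16), (7, 2), (7, 17), (8, 6), (8, 13), (11, 8), (11, 11), (12, 1), (12, 18), (16, 4), (16, 15)}; affine count = 12; |E(F_19)| = 13.

Discriminant check: Δ ∝ 4a³ + 27b² = 4·15³ + 27·12² = 4·3375 + 27·144 ≡ 3 (mod 19). Nonzero ⇒ E is nonsingular.
For each x ∈ F_19, compute rhs = x³ + 15·x + 12 mod 19, then count y ∈ F_19 with y² ≡ rhs.
  x = 0: rhs = 12, matching y values: none (0 points).
  x = 1: rhs = 9, matching y values: 3, 16 (2 points).
  x = 2: rhs = 12, matching y values: none (0 points).
  x = 3: rhs = 8, matching y values: none (0 points).
  x = 4: rhs = 3, matching y values: none (0 points).
  x = 5: rhs = 3, matching y values: none (0 points).
  x = 6: rhs = 14, matching y values: none (0 points).
  x = 7: rhs = 4, matching y values: 2, 17 (2 points).
  x = 8: rhs = 17, matching y values: 6, 13 (2 points).
  x = 9: rhs = 2, matching y values: none (0 points).
  x = 10: rhs = 3, matching y values: none (0 points).
  x = 11: rhs = 7, matching y values: 8, 11 (2 points).
  x = 12: rhs = 1, matching y values: 1, 18 (2 points).
  x = 13: rhs = 10, matching y values: none (0 points).
  x = 14: rhs = 2, matching y values: none (0 points).
  x = 15: rhs = 2, matching y values: none (0 points).
  x = 16: rhs = 16, matching y values: 4, 15 (2 points).
  x = 17: rhs = 12, matching y values: none (0 points).
  x = 18: rhs = 15, matching y values: none (0 points).
Total affine count: 12.
Full point count |E(F_19)| = 12 + 1 = 13.
Hasse bound: |13 − (19+1)| = |-7| = 7 ≤ 2√19 ≈ 8.7178 ✓.


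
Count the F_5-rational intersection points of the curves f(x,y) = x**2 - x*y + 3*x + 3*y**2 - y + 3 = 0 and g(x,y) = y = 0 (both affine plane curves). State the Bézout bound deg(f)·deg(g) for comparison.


Common zeros: ∅; count = 0; Bézout bound = 2.

deg(f) = 2, deg(g) = 1, so Bézout bound = 2.
Scan x ∈ F_5. For each x, list the y ∈ F_5 with f(x, y) ≡ 0 and those with g(x, y) ≡ 0 (mod 5); the common zeros in that column are the intersection.
  x = 0: f ≡ 0 at y ∈ {1}; g ≡ 0 at y ∈ {0}; common: ∅.
  x = 1: f ≡ 0 at y ∈ {2}; g ≡ 0 at y ∈ {0}; common: ∅.
  x = 2: f ≡ 0 at y ∈ ∅; g ≡ 0 at y ∈ {0}; common: ∅.
  x = 3: f ≡ 0 at y ∈ {1, 2}; g ≡ 0 at y ∈ {0}; common: ∅.
  x = 4: f ≡ 0 at y ∈ ∅; g ≡ 0 at y ∈ {0}; common: ∅.
Collecting: common zeros = ∅, so the count is 0.
Comparison with the Bézout bound: 0 ≤ 2 = deg(f)·deg(g), as expected for curves with no common component (the affine F_5-count falls short of the bound because intersections may lie at infinity, over extension fields, or carry multiplicity).


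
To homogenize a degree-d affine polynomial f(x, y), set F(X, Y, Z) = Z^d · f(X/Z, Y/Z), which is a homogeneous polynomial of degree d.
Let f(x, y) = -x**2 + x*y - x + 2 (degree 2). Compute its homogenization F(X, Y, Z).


F(X, Y, Z) = -X**2 + X*Y - X*Z + 2*Z**2

deg(f) = 2.
Substitute x = X/Z, y = Y/Z into f, then multiply by Z^2.
  monomial -1·x^2·y^0 ↦ -1·X^2·Y^0·Z^0.
  monomial 1·x^1·y^1 ↦ 1·X^1·Y^1·Z^0.
  monomial -1·x^1·y^0 ↦ -1·X^1·Y^0·Z^1.
  monomial 2·x^0·y^0 ↦ 2·X^0·Y^0·Z^2.
Collecting: F(X, Y, Z) = -X**2 + X*Y - X*Z + 2*Z**2.


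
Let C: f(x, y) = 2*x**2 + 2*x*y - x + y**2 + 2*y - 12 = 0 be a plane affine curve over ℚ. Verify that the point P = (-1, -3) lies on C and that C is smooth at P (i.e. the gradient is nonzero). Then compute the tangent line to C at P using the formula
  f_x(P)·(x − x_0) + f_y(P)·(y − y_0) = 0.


Tangent line at P: -11*x - 6*y - 29 = 0.

Step 1: f(-1, -3) = 0, so P lies on C.
Step 2: partial derivatives
  f_x(x, y) = 4*x + 2*y - 1, f_y(x, y) = 2*x + 2*y + 2.
  f_x(P) = -11, f_y(P) = -6 (gradient nonzero, so P is smooth).
Step 3: tangent line at P: -11·(x − -1) + -6·(y − -3) = 0.
Expanding: -11*x - 6*y - 29 = 0.


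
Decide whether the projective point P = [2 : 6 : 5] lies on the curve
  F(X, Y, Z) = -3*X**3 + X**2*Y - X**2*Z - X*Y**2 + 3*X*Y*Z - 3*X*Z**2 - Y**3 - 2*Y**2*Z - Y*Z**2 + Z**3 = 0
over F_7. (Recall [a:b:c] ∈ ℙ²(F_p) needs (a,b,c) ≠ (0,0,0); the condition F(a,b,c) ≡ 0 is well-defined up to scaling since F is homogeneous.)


F(2,6,5) ≡ 2 (mod 7); P is NOT on the curve.

Evaluate F(2, 6, 5) term-by-term (mod 7).
  -3*X**3 ↦ -3·8·1·1 = -24
  X**2*Y ↦ 1·4·6·1 = 24
  -X**2*Z ↦ -1·4·1·5 = -20
  -X*Y**2 ↦ -1·2·36·1 = -72
  3*X*Y*Z ↦ 3·2·6·5 = 180
  -3*X*Z**2 ↦ -3·2·1·25 = -150
  -Y**3 ↦ -1·1·216·1 = -216
  -2*Y**2*Z ↦ -2·1·36·5 = -360
  -Y*Z**2 ↦ -1·1·6·25 = -150
  Z**3 ↦ 1·1·1·125 = 125
Sum: F(2, 6, 5) = (-24) + (24) + (-20) + (-72) + (180) + (-150) + (-216) + (-360) + (-150) + (125) = -663.
Reducing mod 7: -663 ≡ 2 (mod 7).
Since F(a, b, c) ≡ 2 ≠ 0 (mod 7), P does NOT lie on the curve.


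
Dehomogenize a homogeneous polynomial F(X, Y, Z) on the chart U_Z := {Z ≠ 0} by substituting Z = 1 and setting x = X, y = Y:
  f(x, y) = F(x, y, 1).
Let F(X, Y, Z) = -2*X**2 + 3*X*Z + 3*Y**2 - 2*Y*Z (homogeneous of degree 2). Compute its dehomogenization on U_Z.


f(x, y) = -2*x**2 + 3*x + 3*y**2 - 2*y

On U_Z we set Z = 1. Each monomial c·X^i·Y^j·Z^k in F becomes c·x^i·y^j·1^k = c·x^i·y^j.
Substituting Z = 1: F(X, Y, 1) = -2*x**2 + 3*x + 3*y**2 - 2*y.
Note: deg(f) ≤ deg(F) = 2; strict inequality happens when F is divisible by Z (lost terms).


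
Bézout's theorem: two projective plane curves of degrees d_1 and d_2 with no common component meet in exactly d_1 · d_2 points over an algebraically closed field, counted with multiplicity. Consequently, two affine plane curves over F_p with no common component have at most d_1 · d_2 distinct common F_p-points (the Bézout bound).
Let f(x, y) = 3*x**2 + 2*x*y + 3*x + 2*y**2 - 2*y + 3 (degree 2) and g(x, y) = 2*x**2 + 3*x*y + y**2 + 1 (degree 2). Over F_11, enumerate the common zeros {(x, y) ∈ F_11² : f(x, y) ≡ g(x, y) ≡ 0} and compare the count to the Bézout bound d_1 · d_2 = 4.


Common zeros: {(2, 8)}; count = 1; Bézout bound = 4.

deg(f) = 2, deg(g) = 2, so Bézout bound = 4.
Scan x ∈ F_11. For each x, list the y ∈ F_11 with f(x, y) ≡ 0 and those with g(x, y) ≡ 0 (mod 11); the common zeros in that column are the intersection.
  x = 0: f ≡ 0 at y ∈ ∅; g ≡ 0 at y ∈ ∅; common: ∅.
  x = 1: f ≡ 0 at y ∈ {1, 10}; g ≡ 0 at y ∈ ∅; common: ∅.
  x = 2: f ≡ 0 at y ∈ {2, 8}; g ≡ 0 at y ∈ {8}; common: {8}.
  x = 3: f ≡ 0 at y ∈ {2, 7}; g ≡ 0 at y ∈ {3, 10}; common: ∅.
  x = 4: f ≡ 0 at y ∈ {3, 5}; g ≡ 0 at y ∈ {0, 10}; common: ∅.
  x = 5: f ≡ 0 at y ∈ ∅; g ≡ 0 at y ∈ ∅; common: ∅.
  x = 6: f ≡ 0 at y ∈ {7, 10}; g ≡ 0 at y ∈ ∅; common: ∅.
  x = 7: f ≡ 0 at y ∈ ∅; g ≡ 0 at y ∈ {0, 1}; common: ∅.
  x = 8: f ≡ 0 at y ∈ ∅; g ≡ 0 at y ∈ {1, 8}; common: ∅.
  x = 9: f ≡ 0 at y ∈ ∅; g ≡ 0 at y ∈ {3}; common: ∅.
  x = 10: f ≡ 0 at y ∈ {5, 8}; g ≡ 0 at y ∈ ∅; common: ∅.
Collecting: common zeros = {(2, 8)}, so the count is 1.
Comparison with the Bézout bound: 1 ≤ 4 = deg(f)·deg(g), as expected for curves with no common component (the affine F_11-count falls short of the bound because intersections may lie at infinity, over extension fields, or carry multiplicity).


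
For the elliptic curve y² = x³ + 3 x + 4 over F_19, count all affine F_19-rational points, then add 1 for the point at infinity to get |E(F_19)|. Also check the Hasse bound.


Affine points = {(0, 2), (0, 17), (4, 2), (4, 17), (5, 7), (5, 12), (7, 8), (7, 11), (9, 0), (11, 0), (12, 1), (12, 18), (13, 6), (13, 13), (14, 4), (14, 15), (15, 2), (15, 17), (16, 5), (16, 14), (17, 3), (17, 16), (18, 0)}; affine count = 23; |E(F_19)| = 24.

Discriminant check: Δ ∝ 4a³ + 27b² = 4·3³ + 27·4² = 4·27 + 27·16 ≡ 8 (mod 19). Nonzero ⇒ E is nonsingular.
For each x ∈ F_19, compute rhs = x³ + 3·x + 4 mod 19, then count y ∈ F_19 with y² ≡ rhs.
  x = 0: rhs = 4, matching y values: 2, 17 (2 points).
  x = 1: rhs = 8, matching y values: none (0 points).
  x = 2: rhs = 18, matching y values: none (0 points).
  x = 3: rhs = 2, matching y values: none (0 points).
  x = 4: rhs = 4, matching y values: 2, 17 (2 points).
  x = 5: rhs = 11, matching y values: 7, 12 (2 points).
  x = 6: rhs = 10, matching y values: none (0 points).
  x = 7: rhs = 7, matching y values: 8, 11 (2 points).
  x = 8: rhs = 8, matching y values: none (0 points).
  x = 9: rhs = 0, matching y values: 0 (1 points).
  x = 10: rhs = 8, matching y values: none (0 points).
  x = 11: rhs = 0, matching y values: 0 (1 points).
  x = 12: rhs = 1, matching y values: 1, 18 (2 points).
  x = 13: rhs = 17, matching y values: 6, 13 (2 points).
  x = 14: rhs = 16, matching y values: 4, 15 (2 points).
  x = 15: rhs = 4, matching y values: 2, 17 (2 points).
  x = 16: rhs = 6, matching y values: 5, 14 (2 points).
  x = 17: rhs = 9, matching y values: 3, 16 (2 points).
  x = 18: rhs = 0, matching y values: 0 (1 points).
Total affine count: 23.
Full point count |E(F_19)| = 23 + 1 = 24.
Hasse bound: |24 − (19+1)| = |4| = 4 ≤ 2√19 ≈ 8.7178 ✓.


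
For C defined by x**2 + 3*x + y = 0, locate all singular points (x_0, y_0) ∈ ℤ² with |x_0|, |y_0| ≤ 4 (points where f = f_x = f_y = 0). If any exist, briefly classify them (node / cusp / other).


No singular points in the scanned grid; C is smooth there.

Compute partial derivatives:
  f_x = 2*x + 3.
  f_y = 1.
f_y = 1 is a nonzero constant, so f_y never vanishes: no point (x, y) can satisfy f = f_x = f_y = 0. In particular no (x, y) ∈ {−4, ..., 4}² is singular; the curve is smooth.


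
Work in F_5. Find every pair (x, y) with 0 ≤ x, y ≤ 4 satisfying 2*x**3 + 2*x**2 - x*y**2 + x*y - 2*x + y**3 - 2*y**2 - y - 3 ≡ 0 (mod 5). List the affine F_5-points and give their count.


Affine F_5-points: {(0, 1), (0, 2), (0, 4), (1, 2), (1, 4), (2, 1), (3, 2), (3, 4)}; count = 8.

For each of the 25 pairs (x, y) ∈ F_5², evaluate f(x, y) mod 5. Record the zeros.
  x = 0: [0↦2, 1↦0, 2↦0, 3↦3, 4↦0]  zeros at y ∈ {1, 2, 4}
  x = 1: [0↦4, 1↦2, 2↦0, 3↦4, 4↦0]  zeros at y ∈ {2, 4}
  x = 2: [0↦2, 1↦0, 2↦1, 3↦1, 4↦1]  zeros at y ∈ {1}
  x = 3: [0↦3, 1↦1, 2↦0, 3↦1, 4↦0]  zeros at y ∈ {2, 4}
  x = 4: [0↦4, 1↦2, 2↦4, 3↦1, 4↦4]  zeros at y ∈ ∅
Collecting zeros: affine points = {(0, 1), (0, 2), (0, 4), (1, 2), (1, 4), (2, 1), (3, 2), (3, 4)}.
Total count |C(F_5)_aff| = 8.


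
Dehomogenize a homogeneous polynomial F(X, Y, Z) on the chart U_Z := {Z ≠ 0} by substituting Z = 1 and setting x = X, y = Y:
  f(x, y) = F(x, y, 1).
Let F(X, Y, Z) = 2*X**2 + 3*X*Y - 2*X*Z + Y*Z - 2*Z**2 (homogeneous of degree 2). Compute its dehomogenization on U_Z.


f(x, y) = 2*x**2 + 3*x*y - 2*x + y - 2

On U_Z we set Z = 1. Each monomial c·X^i·Y^j·Z^k in F becomes c·x^i·y^j·1^k = c·x^i·y^j.
Substituting Z = 1: F(X, Y, 1) = 2*x**2 + 3*x*y - 2*x + y - 2.
Note: deg(f) ≤ deg(F) = 2; strict inequality happens when F is divisible by Z (lost terms).


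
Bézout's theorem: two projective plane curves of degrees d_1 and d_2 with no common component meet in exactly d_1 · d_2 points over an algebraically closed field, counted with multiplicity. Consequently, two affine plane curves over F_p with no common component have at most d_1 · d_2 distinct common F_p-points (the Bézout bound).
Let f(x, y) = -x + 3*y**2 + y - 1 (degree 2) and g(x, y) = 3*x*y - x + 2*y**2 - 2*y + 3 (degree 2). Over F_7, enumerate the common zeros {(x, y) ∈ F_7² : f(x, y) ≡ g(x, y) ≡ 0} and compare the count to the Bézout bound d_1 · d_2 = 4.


Common zeros: {(2, 4)}; count = 1; Bézout bound = 4.

deg(f) = 2, deg(g) = 2, so Bézout bound = 4.
Scan x ∈ F_7. For each x, list the y ∈ F_7 with f(x, y) ≡ 0 and those with g(x, y) ≡ 0 (mod 7); the common zeros in that column are the intersection.
  x = 0: f ≡ 0 at y ∈ ∅; g ≡ 0 at y ∈ {2, 6}; common: ∅.
  x = 1: f ≡ 0 at y ∈ {3, 6}; g ≡ 0 at y ∈ ∅; common: ∅.
  x = 2: f ≡ 0 at y ∈ {4, 5}; g ≡ 0 at y ∈ {1, 4}; common: {4}.
  x = 3: f ≡ 0 at y ∈ {1}; g ≡ 0 at y ∈ {0}; common: ∅.
  x = 4: f ≡ 0 at y ∈ ∅; g ≡ 0 at y ∈ ∅; common: ∅.
  x = 5: f ≡ 0 at y ∈ ∅; g ≡ 0 at y ∈ ∅; common: ∅.
  x = 6: f ≡ 0 at y ∈ {0, 2}; g ≡ 0 at y ∈ {3}; common: ∅.
Collecting: common zeros = {(2, 4)}, so the count is 1.
Comparison with the Bézout bound: 1 ≤ 4 = deg(f)·deg(g), as expected for curves with no common component (the affine F_7-count falls short of the bound because intersections may lie at infinity, over extension fields, or carry multiplicity).


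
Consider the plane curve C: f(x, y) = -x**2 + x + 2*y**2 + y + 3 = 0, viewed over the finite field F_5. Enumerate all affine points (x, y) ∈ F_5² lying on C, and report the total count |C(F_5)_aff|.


Affine F_5-points: {(3, 1)}; count = 1.

For each of the 25 pairs (x, y) ∈ F_5², evaluate f(x, y) mod 5. Record the zeros.
  x = 0: [0↦3, 1↦1, 2↦3, 3↦4, 4↦4]  zeros at y ∈ ∅
  x = 1: [0↦3, 1↦1, 2↦3, 3↦4, 4↦4]  zeros at y ∈ ∅
  x = 2: [0↦1, 1↦4, 2↦1, 3↦2, 4↦2]  zeros at y ∈ ∅
  x = 3: [0↦2, 1↦0, 2↦2, 3↦3, 4↦3]  zeros at y ∈ {1}
  x = 4: [0↦1, 1↦4, 2↦1, 3↦2, 4↦2]  zeros at y ∈ ∅
Collecting zeros: affine points = {(3, 1)}.
Total count |C(F_5)_aff| = 1.
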